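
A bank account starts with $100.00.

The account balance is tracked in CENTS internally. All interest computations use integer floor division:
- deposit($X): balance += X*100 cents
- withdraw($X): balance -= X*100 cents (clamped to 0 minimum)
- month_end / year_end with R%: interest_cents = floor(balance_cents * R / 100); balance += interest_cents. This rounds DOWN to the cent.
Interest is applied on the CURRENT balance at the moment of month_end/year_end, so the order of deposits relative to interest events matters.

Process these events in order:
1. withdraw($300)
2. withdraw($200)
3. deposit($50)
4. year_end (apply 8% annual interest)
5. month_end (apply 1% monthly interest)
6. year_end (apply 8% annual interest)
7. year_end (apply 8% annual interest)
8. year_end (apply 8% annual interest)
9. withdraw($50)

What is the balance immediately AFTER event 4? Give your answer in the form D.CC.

Answer: 54.00

Derivation:
After 1 (withdraw($300)): balance=$0.00 total_interest=$0.00
After 2 (withdraw($200)): balance=$0.00 total_interest=$0.00
After 3 (deposit($50)): balance=$50.00 total_interest=$0.00
After 4 (year_end (apply 8% annual interest)): balance=$54.00 total_interest=$4.00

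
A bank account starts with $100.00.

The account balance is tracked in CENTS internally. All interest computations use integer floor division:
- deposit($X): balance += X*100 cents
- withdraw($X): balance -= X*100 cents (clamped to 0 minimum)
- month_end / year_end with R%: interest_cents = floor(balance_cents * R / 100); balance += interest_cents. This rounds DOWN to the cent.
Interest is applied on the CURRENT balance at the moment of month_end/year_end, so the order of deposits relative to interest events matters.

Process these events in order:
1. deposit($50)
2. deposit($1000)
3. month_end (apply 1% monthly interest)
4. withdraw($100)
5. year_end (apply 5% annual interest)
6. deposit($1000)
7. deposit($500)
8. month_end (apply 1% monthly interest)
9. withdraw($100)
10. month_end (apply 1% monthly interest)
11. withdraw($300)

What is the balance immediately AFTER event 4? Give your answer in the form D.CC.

After 1 (deposit($50)): balance=$150.00 total_interest=$0.00
After 2 (deposit($1000)): balance=$1150.00 total_interest=$0.00
After 3 (month_end (apply 1% monthly interest)): balance=$1161.50 total_interest=$11.50
After 4 (withdraw($100)): balance=$1061.50 total_interest=$11.50

Answer: 1061.50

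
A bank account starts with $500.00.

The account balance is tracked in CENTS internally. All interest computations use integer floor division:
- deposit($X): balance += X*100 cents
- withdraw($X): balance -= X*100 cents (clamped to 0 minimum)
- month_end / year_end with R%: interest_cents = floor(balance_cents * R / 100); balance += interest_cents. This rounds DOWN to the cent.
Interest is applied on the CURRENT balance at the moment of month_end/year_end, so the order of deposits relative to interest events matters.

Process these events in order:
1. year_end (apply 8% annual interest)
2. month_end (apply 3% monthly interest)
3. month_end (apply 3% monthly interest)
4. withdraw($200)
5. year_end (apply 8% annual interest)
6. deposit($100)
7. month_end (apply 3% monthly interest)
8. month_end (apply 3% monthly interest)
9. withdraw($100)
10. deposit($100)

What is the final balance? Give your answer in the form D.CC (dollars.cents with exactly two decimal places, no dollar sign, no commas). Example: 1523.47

After 1 (year_end (apply 8% annual interest)): balance=$540.00 total_interest=$40.00
After 2 (month_end (apply 3% monthly interest)): balance=$556.20 total_interest=$56.20
After 3 (month_end (apply 3% monthly interest)): balance=$572.88 total_interest=$72.88
After 4 (withdraw($200)): balance=$372.88 total_interest=$72.88
After 5 (year_end (apply 8% annual interest)): balance=$402.71 total_interest=$102.71
After 6 (deposit($100)): balance=$502.71 total_interest=$102.71
After 7 (month_end (apply 3% monthly interest)): balance=$517.79 total_interest=$117.79
After 8 (month_end (apply 3% monthly interest)): balance=$533.32 total_interest=$133.32
After 9 (withdraw($100)): balance=$433.32 total_interest=$133.32
After 10 (deposit($100)): balance=$533.32 total_interest=$133.32

Answer: 533.32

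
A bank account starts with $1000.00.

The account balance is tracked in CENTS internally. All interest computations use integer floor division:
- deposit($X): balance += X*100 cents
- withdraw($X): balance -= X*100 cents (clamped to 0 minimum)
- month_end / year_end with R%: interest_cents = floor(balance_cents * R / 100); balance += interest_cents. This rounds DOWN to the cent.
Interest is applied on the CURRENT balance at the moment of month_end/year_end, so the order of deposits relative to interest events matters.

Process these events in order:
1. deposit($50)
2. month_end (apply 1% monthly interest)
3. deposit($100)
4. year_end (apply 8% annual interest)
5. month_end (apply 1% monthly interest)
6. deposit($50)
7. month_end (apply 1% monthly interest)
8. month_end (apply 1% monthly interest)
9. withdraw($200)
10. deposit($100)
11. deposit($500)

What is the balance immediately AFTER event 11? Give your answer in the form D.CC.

Answer: 1742.31

Derivation:
After 1 (deposit($50)): balance=$1050.00 total_interest=$0.00
After 2 (month_end (apply 1% monthly interest)): balance=$1060.50 total_interest=$10.50
After 3 (deposit($100)): balance=$1160.50 total_interest=$10.50
After 4 (year_end (apply 8% annual interest)): balance=$1253.34 total_interest=$103.34
After 5 (month_end (apply 1% monthly interest)): balance=$1265.87 total_interest=$115.87
After 6 (deposit($50)): balance=$1315.87 total_interest=$115.87
After 7 (month_end (apply 1% monthly interest)): balance=$1329.02 total_interest=$129.02
After 8 (month_end (apply 1% monthly interest)): balance=$1342.31 total_interest=$142.31
After 9 (withdraw($200)): balance=$1142.31 total_interest=$142.31
After 10 (deposit($100)): balance=$1242.31 total_interest=$142.31
After 11 (deposit($500)): balance=$1742.31 total_interest=$142.31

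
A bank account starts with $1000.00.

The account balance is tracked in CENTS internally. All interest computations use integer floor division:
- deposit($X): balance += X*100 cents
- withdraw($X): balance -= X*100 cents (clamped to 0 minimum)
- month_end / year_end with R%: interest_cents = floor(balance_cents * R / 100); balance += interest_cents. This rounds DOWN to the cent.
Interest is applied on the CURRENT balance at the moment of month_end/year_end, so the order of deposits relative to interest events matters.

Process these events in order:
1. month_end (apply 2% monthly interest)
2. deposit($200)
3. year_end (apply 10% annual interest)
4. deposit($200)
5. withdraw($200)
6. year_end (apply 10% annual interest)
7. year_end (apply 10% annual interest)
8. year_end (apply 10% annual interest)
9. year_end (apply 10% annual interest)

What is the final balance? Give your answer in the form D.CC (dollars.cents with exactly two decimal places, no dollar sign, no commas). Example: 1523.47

After 1 (month_end (apply 2% monthly interest)): balance=$1020.00 total_interest=$20.00
After 2 (deposit($200)): balance=$1220.00 total_interest=$20.00
After 3 (year_end (apply 10% annual interest)): balance=$1342.00 total_interest=$142.00
After 4 (deposit($200)): balance=$1542.00 total_interest=$142.00
After 5 (withdraw($200)): balance=$1342.00 total_interest=$142.00
After 6 (year_end (apply 10% annual interest)): balance=$1476.20 total_interest=$276.20
After 7 (year_end (apply 10% annual interest)): balance=$1623.82 total_interest=$423.82
After 8 (year_end (apply 10% annual interest)): balance=$1786.20 total_interest=$586.20
After 9 (year_end (apply 10% annual interest)): balance=$1964.82 total_interest=$764.82

Answer: 1964.82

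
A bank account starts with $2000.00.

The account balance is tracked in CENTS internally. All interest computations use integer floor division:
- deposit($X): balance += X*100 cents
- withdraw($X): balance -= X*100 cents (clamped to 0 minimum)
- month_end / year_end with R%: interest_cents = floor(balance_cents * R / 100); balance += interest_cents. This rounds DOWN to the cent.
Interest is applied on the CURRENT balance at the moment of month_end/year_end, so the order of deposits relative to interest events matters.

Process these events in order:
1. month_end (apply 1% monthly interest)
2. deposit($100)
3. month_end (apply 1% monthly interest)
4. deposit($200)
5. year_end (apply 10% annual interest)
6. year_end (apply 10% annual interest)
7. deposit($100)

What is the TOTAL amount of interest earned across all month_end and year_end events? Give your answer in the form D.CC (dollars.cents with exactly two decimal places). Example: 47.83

After 1 (month_end (apply 1% monthly interest)): balance=$2020.00 total_interest=$20.00
After 2 (deposit($100)): balance=$2120.00 total_interest=$20.00
After 3 (month_end (apply 1% monthly interest)): balance=$2141.20 total_interest=$41.20
After 4 (deposit($200)): balance=$2341.20 total_interest=$41.20
After 5 (year_end (apply 10% annual interest)): balance=$2575.32 total_interest=$275.32
After 6 (year_end (apply 10% annual interest)): balance=$2832.85 total_interest=$532.85
After 7 (deposit($100)): balance=$2932.85 total_interest=$532.85

Answer: 532.85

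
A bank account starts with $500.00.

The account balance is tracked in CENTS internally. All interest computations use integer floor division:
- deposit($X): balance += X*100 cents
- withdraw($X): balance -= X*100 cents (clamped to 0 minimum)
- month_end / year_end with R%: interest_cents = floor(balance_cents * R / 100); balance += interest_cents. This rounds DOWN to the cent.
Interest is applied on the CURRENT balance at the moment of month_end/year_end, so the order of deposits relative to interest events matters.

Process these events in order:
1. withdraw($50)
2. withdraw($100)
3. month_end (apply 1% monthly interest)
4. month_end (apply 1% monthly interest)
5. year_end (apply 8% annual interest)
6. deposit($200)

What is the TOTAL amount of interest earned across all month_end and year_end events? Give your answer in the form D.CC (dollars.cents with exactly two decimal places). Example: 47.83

Answer: 35.59

Derivation:
After 1 (withdraw($50)): balance=$450.00 total_interest=$0.00
After 2 (withdraw($100)): balance=$350.00 total_interest=$0.00
After 3 (month_end (apply 1% monthly interest)): balance=$353.50 total_interest=$3.50
After 4 (month_end (apply 1% monthly interest)): balance=$357.03 total_interest=$7.03
After 5 (year_end (apply 8% annual interest)): balance=$385.59 total_interest=$35.59
After 6 (deposit($200)): balance=$585.59 total_interest=$35.59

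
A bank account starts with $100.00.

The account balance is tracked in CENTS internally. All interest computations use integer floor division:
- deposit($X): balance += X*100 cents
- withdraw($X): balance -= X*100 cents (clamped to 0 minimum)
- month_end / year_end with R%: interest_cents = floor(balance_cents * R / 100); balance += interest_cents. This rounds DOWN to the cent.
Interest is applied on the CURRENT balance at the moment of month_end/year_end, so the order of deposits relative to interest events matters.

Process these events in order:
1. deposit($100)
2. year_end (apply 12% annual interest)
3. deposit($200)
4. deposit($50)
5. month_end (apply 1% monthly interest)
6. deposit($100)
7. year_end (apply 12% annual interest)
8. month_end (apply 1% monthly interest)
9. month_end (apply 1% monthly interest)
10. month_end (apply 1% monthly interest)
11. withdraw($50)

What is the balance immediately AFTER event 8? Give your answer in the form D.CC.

After 1 (deposit($100)): balance=$200.00 total_interest=$0.00
After 2 (year_end (apply 12% annual interest)): balance=$224.00 total_interest=$24.00
After 3 (deposit($200)): balance=$424.00 total_interest=$24.00
After 4 (deposit($50)): balance=$474.00 total_interest=$24.00
After 5 (month_end (apply 1% monthly interest)): balance=$478.74 total_interest=$28.74
After 6 (deposit($100)): balance=$578.74 total_interest=$28.74
After 7 (year_end (apply 12% annual interest)): balance=$648.18 total_interest=$98.18
After 8 (month_end (apply 1% monthly interest)): balance=$654.66 total_interest=$104.66

Answer: 654.66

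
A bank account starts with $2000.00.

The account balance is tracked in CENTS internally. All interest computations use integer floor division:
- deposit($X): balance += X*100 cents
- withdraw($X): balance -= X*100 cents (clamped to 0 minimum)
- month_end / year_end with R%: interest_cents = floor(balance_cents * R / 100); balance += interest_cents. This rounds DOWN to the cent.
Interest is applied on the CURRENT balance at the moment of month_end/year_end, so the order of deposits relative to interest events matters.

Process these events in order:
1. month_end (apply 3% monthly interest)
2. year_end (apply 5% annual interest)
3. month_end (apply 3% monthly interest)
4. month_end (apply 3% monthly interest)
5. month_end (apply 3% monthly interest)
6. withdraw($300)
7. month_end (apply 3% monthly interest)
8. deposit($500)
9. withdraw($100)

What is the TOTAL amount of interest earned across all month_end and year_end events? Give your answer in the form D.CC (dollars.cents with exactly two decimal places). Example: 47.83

After 1 (month_end (apply 3% monthly interest)): balance=$2060.00 total_interest=$60.00
After 2 (year_end (apply 5% annual interest)): balance=$2163.00 total_interest=$163.00
After 3 (month_end (apply 3% monthly interest)): balance=$2227.89 total_interest=$227.89
After 4 (month_end (apply 3% monthly interest)): balance=$2294.72 total_interest=$294.72
After 5 (month_end (apply 3% monthly interest)): balance=$2363.56 total_interest=$363.56
After 6 (withdraw($300)): balance=$2063.56 total_interest=$363.56
After 7 (month_end (apply 3% monthly interest)): balance=$2125.46 total_interest=$425.46
After 8 (deposit($500)): balance=$2625.46 total_interest=$425.46
After 9 (withdraw($100)): balance=$2525.46 total_interest=$425.46

Answer: 425.46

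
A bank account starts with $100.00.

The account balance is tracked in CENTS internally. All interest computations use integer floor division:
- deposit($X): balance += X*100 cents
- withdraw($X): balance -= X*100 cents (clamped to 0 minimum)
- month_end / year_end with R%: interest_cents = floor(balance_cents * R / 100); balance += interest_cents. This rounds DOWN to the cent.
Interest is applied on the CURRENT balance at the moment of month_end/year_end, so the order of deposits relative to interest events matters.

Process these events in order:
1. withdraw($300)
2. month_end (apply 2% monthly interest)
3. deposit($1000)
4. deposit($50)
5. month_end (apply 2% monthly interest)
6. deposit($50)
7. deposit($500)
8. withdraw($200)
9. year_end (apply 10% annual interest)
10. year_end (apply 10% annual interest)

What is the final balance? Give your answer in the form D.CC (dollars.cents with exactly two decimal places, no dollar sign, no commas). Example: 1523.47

After 1 (withdraw($300)): balance=$0.00 total_interest=$0.00
After 2 (month_end (apply 2% monthly interest)): balance=$0.00 total_interest=$0.00
After 3 (deposit($1000)): balance=$1000.00 total_interest=$0.00
After 4 (deposit($50)): balance=$1050.00 total_interest=$0.00
After 5 (month_end (apply 2% monthly interest)): balance=$1071.00 total_interest=$21.00
After 6 (deposit($50)): balance=$1121.00 total_interest=$21.00
After 7 (deposit($500)): balance=$1621.00 total_interest=$21.00
After 8 (withdraw($200)): balance=$1421.00 total_interest=$21.00
After 9 (year_end (apply 10% annual interest)): balance=$1563.10 total_interest=$163.10
After 10 (year_end (apply 10% annual interest)): balance=$1719.41 total_interest=$319.41

Answer: 1719.41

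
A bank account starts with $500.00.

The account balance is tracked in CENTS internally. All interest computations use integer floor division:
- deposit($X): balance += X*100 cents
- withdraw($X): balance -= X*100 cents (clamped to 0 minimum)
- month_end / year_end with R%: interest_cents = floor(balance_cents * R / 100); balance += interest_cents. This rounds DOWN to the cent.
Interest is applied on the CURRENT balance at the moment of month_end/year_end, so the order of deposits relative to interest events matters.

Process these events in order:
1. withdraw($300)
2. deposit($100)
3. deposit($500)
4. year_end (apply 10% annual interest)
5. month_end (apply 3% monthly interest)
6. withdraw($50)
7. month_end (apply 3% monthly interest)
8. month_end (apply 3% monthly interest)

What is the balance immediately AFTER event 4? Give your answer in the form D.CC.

Answer: 880.00

Derivation:
After 1 (withdraw($300)): balance=$200.00 total_interest=$0.00
After 2 (deposit($100)): balance=$300.00 total_interest=$0.00
After 3 (deposit($500)): balance=$800.00 total_interest=$0.00
After 4 (year_end (apply 10% annual interest)): balance=$880.00 total_interest=$80.00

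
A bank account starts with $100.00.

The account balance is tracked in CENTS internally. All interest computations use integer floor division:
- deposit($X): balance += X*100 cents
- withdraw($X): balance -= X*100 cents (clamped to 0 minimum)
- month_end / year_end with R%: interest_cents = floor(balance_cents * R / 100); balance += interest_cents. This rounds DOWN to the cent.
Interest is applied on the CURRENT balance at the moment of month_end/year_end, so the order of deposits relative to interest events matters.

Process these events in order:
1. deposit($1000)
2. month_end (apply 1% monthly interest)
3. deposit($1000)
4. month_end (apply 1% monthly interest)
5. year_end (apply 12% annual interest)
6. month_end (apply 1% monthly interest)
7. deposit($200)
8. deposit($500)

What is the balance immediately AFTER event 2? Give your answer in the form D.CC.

After 1 (deposit($1000)): balance=$1100.00 total_interest=$0.00
After 2 (month_end (apply 1% monthly interest)): balance=$1111.00 total_interest=$11.00

Answer: 1111.00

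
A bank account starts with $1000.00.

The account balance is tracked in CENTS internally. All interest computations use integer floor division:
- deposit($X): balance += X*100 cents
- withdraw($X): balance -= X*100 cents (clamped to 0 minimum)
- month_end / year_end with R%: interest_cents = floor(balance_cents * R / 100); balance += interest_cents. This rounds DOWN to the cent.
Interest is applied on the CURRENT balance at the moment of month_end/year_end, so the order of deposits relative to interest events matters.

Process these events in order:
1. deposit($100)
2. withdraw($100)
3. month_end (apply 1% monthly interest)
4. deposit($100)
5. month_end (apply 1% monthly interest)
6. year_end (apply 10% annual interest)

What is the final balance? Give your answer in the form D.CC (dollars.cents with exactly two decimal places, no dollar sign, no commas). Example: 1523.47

Answer: 1233.21

Derivation:
After 1 (deposit($100)): balance=$1100.00 total_interest=$0.00
After 2 (withdraw($100)): balance=$1000.00 total_interest=$0.00
After 3 (month_end (apply 1% monthly interest)): balance=$1010.00 total_interest=$10.00
After 4 (deposit($100)): balance=$1110.00 total_interest=$10.00
After 5 (month_end (apply 1% monthly interest)): balance=$1121.10 total_interest=$21.10
After 6 (year_end (apply 10% annual interest)): balance=$1233.21 total_interest=$133.21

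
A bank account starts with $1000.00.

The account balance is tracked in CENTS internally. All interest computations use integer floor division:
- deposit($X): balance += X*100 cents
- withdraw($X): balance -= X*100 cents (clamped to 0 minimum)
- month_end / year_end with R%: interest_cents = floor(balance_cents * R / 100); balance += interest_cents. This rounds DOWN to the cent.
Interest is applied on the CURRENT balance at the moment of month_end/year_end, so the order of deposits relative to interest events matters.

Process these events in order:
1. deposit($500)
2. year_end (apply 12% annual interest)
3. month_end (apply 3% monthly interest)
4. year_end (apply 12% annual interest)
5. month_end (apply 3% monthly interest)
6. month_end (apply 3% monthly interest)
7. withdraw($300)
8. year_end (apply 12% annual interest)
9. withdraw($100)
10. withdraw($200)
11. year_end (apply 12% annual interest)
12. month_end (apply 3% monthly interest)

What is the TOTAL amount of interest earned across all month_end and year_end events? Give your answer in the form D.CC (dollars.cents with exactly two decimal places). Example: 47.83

Answer: 1022.79

Derivation:
After 1 (deposit($500)): balance=$1500.00 total_interest=$0.00
After 2 (year_end (apply 12% annual interest)): balance=$1680.00 total_interest=$180.00
After 3 (month_end (apply 3% monthly interest)): balance=$1730.40 total_interest=$230.40
After 4 (year_end (apply 12% annual interest)): balance=$1938.04 total_interest=$438.04
After 5 (month_end (apply 3% monthly interest)): balance=$1996.18 total_interest=$496.18
After 6 (month_end (apply 3% monthly interest)): balance=$2056.06 total_interest=$556.06
After 7 (withdraw($300)): balance=$1756.06 total_interest=$556.06
After 8 (year_end (apply 12% annual interest)): balance=$1966.78 total_interest=$766.78
After 9 (withdraw($100)): balance=$1866.78 total_interest=$766.78
After 10 (withdraw($200)): balance=$1666.78 total_interest=$766.78
After 11 (year_end (apply 12% annual interest)): balance=$1866.79 total_interest=$966.79
After 12 (month_end (apply 3% monthly interest)): balance=$1922.79 total_interest=$1022.79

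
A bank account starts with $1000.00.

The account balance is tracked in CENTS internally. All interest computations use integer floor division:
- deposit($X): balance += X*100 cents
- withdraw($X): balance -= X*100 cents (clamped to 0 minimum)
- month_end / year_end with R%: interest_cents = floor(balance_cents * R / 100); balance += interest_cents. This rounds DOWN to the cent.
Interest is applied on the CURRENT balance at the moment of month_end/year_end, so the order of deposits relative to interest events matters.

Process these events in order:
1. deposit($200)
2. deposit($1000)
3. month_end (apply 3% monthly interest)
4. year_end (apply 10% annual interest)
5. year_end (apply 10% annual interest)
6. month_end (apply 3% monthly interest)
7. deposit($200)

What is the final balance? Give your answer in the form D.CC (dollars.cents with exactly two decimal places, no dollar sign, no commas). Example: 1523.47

Answer: 3024.11

Derivation:
After 1 (deposit($200)): balance=$1200.00 total_interest=$0.00
After 2 (deposit($1000)): balance=$2200.00 total_interest=$0.00
After 3 (month_end (apply 3% monthly interest)): balance=$2266.00 total_interest=$66.00
After 4 (year_end (apply 10% annual interest)): balance=$2492.60 total_interest=$292.60
After 5 (year_end (apply 10% annual interest)): balance=$2741.86 total_interest=$541.86
After 6 (month_end (apply 3% monthly interest)): balance=$2824.11 total_interest=$624.11
After 7 (deposit($200)): balance=$3024.11 total_interest=$624.11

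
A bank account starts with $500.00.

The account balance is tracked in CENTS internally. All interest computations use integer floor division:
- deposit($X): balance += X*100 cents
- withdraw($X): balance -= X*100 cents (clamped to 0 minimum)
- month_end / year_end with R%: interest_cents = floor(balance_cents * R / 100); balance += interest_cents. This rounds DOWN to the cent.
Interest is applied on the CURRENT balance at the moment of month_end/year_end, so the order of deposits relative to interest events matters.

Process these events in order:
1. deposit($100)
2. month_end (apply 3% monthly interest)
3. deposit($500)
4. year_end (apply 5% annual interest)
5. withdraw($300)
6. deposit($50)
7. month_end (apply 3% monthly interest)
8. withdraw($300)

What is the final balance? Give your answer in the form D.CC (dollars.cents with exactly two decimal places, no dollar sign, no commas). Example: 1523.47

Answer: 651.61

Derivation:
After 1 (deposit($100)): balance=$600.00 total_interest=$0.00
After 2 (month_end (apply 3% monthly interest)): balance=$618.00 total_interest=$18.00
After 3 (deposit($500)): balance=$1118.00 total_interest=$18.00
After 4 (year_end (apply 5% annual interest)): balance=$1173.90 total_interest=$73.90
After 5 (withdraw($300)): balance=$873.90 total_interest=$73.90
After 6 (deposit($50)): balance=$923.90 total_interest=$73.90
After 7 (month_end (apply 3% monthly interest)): balance=$951.61 total_interest=$101.61
After 8 (withdraw($300)): balance=$651.61 total_interest=$101.61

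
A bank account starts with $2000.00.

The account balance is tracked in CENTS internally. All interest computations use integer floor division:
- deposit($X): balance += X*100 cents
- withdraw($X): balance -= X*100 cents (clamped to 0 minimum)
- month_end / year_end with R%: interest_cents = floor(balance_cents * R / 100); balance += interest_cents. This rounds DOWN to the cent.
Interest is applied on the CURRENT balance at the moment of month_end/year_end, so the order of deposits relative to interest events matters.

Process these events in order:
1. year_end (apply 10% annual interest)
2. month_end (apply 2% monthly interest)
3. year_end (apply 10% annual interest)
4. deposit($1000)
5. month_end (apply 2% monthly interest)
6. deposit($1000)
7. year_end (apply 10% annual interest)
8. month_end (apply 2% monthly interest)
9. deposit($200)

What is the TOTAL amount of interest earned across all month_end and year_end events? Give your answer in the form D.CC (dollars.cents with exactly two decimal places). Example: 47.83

Answer: 1091.36

Derivation:
After 1 (year_end (apply 10% annual interest)): balance=$2200.00 total_interest=$200.00
After 2 (month_end (apply 2% monthly interest)): balance=$2244.00 total_interest=$244.00
After 3 (year_end (apply 10% annual interest)): balance=$2468.40 total_interest=$468.40
After 4 (deposit($1000)): balance=$3468.40 total_interest=$468.40
After 5 (month_end (apply 2% monthly interest)): balance=$3537.76 total_interest=$537.76
After 6 (deposit($1000)): balance=$4537.76 total_interest=$537.76
After 7 (year_end (apply 10% annual interest)): balance=$4991.53 total_interest=$991.53
After 8 (month_end (apply 2% monthly interest)): balance=$5091.36 total_interest=$1091.36
After 9 (deposit($200)): balance=$5291.36 total_interest=$1091.36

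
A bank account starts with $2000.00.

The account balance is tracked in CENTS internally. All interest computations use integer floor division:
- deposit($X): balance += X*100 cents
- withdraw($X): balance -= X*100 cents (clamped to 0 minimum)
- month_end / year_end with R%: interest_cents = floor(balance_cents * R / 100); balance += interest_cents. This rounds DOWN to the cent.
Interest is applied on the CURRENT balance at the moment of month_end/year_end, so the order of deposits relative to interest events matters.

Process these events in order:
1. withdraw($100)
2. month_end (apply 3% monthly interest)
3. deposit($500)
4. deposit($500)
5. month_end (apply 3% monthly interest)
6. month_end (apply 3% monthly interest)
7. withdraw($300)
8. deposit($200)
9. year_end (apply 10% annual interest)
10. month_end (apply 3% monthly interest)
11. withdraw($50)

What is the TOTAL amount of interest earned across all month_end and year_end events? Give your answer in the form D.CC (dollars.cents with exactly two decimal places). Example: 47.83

After 1 (withdraw($100)): balance=$1900.00 total_interest=$0.00
After 2 (month_end (apply 3% monthly interest)): balance=$1957.00 total_interest=$57.00
After 3 (deposit($500)): balance=$2457.00 total_interest=$57.00
After 4 (deposit($500)): balance=$2957.00 total_interest=$57.00
After 5 (month_end (apply 3% monthly interest)): balance=$3045.71 total_interest=$145.71
After 6 (month_end (apply 3% monthly interest)): balance=$3137.08 total_interest=$237.08
After 7 (withdraw($300)): balance=$2837.08 total_interest=$237.08
After 8 (deposit($200)): balance=$3037.08 total_interest=$237.08
After 9 (year_end (apply 10% annual interest)): balance=$3340.78 total_interest=$540.78
After 10 (month_end (apply 3% monthly interest)): balance=$3441.00 total_interest=$641.00
After 11 (withdraw($50)): balance=$3391.00 total_interest=$641.00

Answer: 641.00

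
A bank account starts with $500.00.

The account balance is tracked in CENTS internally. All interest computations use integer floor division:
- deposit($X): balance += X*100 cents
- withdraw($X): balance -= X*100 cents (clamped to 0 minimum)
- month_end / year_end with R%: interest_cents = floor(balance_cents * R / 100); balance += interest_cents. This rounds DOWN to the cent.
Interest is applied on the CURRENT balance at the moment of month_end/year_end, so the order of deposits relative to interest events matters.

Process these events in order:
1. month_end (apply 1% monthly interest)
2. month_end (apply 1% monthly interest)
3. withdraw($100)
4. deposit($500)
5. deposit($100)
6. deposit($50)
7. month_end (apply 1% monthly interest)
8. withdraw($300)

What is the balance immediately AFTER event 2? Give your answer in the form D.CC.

Answer: 510.05

Derivation:
After 1 (month_end (apply 1% monthly interest)): balance=$505.00 total_interest=$5.00
After 2 (month_end (apply 1% monthly interest)): balance=$510.05 total_interest=$10.05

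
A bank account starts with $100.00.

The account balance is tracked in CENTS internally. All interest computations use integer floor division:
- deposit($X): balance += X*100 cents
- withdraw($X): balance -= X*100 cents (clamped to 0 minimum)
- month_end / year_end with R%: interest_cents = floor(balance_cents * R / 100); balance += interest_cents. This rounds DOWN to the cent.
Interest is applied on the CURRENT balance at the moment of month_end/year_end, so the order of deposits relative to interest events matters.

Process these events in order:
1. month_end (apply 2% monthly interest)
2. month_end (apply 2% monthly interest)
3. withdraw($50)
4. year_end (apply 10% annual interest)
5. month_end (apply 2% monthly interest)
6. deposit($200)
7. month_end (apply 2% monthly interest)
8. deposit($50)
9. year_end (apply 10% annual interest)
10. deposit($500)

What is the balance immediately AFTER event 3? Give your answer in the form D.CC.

After 1 (month_end (apply 2% monthly interest)): balance=$102.00 total_interest=$2.00
After 2 (month_end (apply 2% monthly interest)): balance=$104.04 total_interest=$4.04
After 3 (withdraw($50)): balance=$54.04 total_interest=$4.04

Answer: 54.04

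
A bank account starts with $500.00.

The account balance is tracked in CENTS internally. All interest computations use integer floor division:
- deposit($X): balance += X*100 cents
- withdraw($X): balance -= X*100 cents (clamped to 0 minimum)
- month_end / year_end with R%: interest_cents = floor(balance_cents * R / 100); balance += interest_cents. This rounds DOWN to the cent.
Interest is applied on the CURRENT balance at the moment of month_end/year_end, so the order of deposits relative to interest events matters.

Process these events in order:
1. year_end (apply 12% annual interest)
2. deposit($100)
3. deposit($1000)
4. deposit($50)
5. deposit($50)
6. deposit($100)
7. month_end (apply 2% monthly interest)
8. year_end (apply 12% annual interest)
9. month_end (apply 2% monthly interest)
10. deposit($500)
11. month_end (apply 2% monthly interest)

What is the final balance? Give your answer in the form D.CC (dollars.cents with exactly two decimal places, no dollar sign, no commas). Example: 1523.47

After 1 (year_end (apply 12% annual interest)): balance=$560.00 total_interest=$60.00
After 2 (deposit($100)): balance=$660.00 total_interest=$60.00
After 3 (deposit($1000)): balance=$1660.00 total_interest=$60.00
After 4 (deposit($50)): balance=$1710.00 total_interest=$60.00
After 5 (deposit($50)): balance=$1760.00 total_interest=$60.00
After 6 (deposit($100)): balance=$1860.00 total_interest=$60.00
After 7 (month_end (apply 2% monthly interest)): balance=$1897.20 total_interest=$97.20
After 8 (year_end (apply 12% annual interest)): balance=$2124.86 total_interest=$324.86
After 9 (month_end (apply 2% monthly interest)): balance=$2167.35 total_interest=$367.35
After 10 (deposit($500)): balance=$2667.35 total_interest=$367.35
After 11 (month_end (apply 2% monthly interest)): balance=$2720.69 total_interest=$420.69

Answer: 2720.69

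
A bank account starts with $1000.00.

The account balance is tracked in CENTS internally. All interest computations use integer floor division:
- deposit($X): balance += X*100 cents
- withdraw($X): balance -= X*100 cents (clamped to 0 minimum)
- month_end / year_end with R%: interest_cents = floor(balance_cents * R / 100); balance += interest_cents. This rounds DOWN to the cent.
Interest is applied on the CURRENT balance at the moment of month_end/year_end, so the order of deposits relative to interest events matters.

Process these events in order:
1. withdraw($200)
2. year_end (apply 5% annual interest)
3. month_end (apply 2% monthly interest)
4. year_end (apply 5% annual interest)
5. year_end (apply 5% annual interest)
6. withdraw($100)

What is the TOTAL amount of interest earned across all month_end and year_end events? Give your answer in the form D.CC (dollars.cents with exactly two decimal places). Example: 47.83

After 1 (withdraw($200)): balance=$800.00 total_interest=$0.00
After 2 (year_end (apply 5% annual interest)): balance=$840.00 total_interest=$40.00
After 3 (month_end (apply 2% monthly interest)): balance=$856.80 total_interest=$56.80
After 4 (year_end (apply 5% annual interest)): balance=$899.64 total_interest=$99.64
After 5 (year_end (apply 5% annual interest)): balance=$944.62 total_interest=$144.62
After 6 (withdraw($100)): balance=$844.62 total_interest=$144.62

Answer: 144.62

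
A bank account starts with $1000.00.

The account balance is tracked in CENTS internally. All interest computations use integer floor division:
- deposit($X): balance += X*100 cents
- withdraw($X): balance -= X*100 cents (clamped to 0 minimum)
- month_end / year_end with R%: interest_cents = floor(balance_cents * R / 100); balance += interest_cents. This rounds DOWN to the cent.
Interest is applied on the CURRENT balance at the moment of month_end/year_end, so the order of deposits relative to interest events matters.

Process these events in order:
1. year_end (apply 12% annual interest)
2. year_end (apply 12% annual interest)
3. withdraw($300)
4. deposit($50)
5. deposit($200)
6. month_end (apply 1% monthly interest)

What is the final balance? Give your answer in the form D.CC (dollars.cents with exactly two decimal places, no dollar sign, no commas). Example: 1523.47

After 1 (year_end (apply 12% annual interest)): balance=$1120.00 total_interest=$120.00
After 2 (year_end (apply 12% annual interest)): balance=$1254.40 total_interest=$254.40
After 3 (withdraw($300)): balance=$954.40 total_interest=$254.40
After 4 (deposit($50)): balance=$1004.40 total_interest=$254.40
After 5 (deposit($200)): balance=$1204.40 total_interest=$254.40
After 6 (month_end (apply 1% monthly interest)): balance=$1216.44 total_interest=$266.44

Answer: 1216.44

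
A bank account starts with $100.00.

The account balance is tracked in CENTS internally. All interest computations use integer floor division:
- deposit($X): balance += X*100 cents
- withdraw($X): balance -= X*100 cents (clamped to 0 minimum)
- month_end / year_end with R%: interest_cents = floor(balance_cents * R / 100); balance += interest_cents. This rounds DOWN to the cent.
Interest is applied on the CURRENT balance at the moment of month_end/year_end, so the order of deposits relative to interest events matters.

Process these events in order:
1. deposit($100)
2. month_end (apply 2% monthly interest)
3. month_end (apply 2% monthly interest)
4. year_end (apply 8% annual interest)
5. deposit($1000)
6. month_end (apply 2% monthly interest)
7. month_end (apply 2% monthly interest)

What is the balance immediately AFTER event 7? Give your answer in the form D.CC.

Answer: 1274.19

Derivation:
After 1 (deposit($100)): balance=$200.00 total_interest=$0.00
After 2 (month_end (apply 2% monthly interest)): balance=$204.00 total_interest=$4.00
After 3 (month_end (apply 2% monthly interest)): balance=$208.08 total_interest=$8.08
After 4 (year_end (apply 8% annual interest)): balance=$224.72 total_interest=$24.72
After 5 (deposit($1000)): balance=$1224.72 total_interest=$24.72
After 6 (month_end (apply 2% monthly interest)): balance=$1249.21 total_interest=$49.21
After 7 (month_end (apply 2% monthly interest)): balance=$1274.19 total_interest=$74.19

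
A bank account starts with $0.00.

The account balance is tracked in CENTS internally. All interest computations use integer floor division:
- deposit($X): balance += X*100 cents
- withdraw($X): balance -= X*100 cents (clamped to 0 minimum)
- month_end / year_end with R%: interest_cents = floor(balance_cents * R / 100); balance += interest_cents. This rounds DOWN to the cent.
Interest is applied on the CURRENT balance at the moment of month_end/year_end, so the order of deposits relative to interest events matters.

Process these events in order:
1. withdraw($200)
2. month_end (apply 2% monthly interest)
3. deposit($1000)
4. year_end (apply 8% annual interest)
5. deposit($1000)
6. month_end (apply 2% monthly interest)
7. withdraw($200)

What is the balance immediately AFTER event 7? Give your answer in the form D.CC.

Answer: 1921.60

Derivation:
After 1 (withdraw($200)): balance=$0.00 total_interest=$0.00
After 2 (month_end (apply 2% monthly interest)): balance=$0.00 total_interest=$0.00
After 3 (deposit($1000)): balance=$1000.00 total_interest=$0.00
After 4 (year_end (apply 8% annual interest)): balance=$1080.00 total_interest=$80.00
After 5 (deposit($1000)): balance=$2080.00 total_interest=$80.00
After 6 (month_end (apply 2% monthly interest)): balance=$2121.60 total_interest=$121.60
After 7 (withdraw($200)): balance=$1921.60 total_interest=$121.60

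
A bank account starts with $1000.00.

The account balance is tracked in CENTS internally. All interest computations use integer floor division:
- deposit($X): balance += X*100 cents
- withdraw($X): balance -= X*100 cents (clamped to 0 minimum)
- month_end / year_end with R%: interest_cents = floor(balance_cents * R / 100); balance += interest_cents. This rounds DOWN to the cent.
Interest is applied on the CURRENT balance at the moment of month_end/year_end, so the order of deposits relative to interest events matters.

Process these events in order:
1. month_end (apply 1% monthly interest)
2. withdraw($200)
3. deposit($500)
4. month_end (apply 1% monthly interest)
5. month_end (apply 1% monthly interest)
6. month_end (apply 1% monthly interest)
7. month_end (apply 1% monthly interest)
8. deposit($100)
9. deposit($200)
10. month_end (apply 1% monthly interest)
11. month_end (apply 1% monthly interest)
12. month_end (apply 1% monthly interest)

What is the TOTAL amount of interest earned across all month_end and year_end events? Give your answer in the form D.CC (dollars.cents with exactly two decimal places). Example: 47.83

Answer: 113.56

Derivation:
After 1 (month_end (apply 1% monthly interest)): balance=$1010.00 total_interest=$10.00
After 2 (withdraw($200)): balance=$810.00 total_interest=$10.00
After 3 (deposit($500)): balance=$1310.00 total_interest=$10.00
After 4 (month_end (apply 1% monthly interest)): balance=$1323.10 total_interest=$23.10
After 5 (month_end (apply 1% monthly interest)): balance=$1336.33 total_interest=$36.33
After 6 (month_end (apply 1% monthly interest)): balance=$1349.69 total_interest=$49.69
After 7 (month_end (apply 1% monthly interest)): balance=$1363.18 total_interest=$63.18
After 8 (deposit($100)): balance=$1463.18 total_interest=$63.18
After 9 (deposit($200)): balance=$1663.18 total_interest=$63.18
After 10 (month_end (apply 1% monthly interest)): balance=$1679.81 total_interest=$79.81
After 11 (month_end (apply 1% monthly interest)): balance=$1696.60 total_interest=$96.60
After 12 (month_end (apply 1% monthly interest)): balance=$1713.56 total_interest=$113.56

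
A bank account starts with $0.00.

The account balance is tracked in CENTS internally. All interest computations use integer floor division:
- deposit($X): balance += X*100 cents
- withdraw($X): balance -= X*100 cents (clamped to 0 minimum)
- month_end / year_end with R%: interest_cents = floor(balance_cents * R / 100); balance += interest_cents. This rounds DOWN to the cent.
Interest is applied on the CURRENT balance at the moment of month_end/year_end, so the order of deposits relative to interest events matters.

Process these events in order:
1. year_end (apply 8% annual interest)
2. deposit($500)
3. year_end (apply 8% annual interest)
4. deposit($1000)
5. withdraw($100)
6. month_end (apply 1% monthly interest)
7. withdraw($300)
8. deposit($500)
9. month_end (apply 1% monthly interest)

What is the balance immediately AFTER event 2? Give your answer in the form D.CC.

Answer: 500.00

Derivation:
After 1 (year_end (apply 8% annual interest)): balance=$0.00 total_interest=$0.00
After 2 (deposit($500)): balance=$500.00 total_interest=$0.00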